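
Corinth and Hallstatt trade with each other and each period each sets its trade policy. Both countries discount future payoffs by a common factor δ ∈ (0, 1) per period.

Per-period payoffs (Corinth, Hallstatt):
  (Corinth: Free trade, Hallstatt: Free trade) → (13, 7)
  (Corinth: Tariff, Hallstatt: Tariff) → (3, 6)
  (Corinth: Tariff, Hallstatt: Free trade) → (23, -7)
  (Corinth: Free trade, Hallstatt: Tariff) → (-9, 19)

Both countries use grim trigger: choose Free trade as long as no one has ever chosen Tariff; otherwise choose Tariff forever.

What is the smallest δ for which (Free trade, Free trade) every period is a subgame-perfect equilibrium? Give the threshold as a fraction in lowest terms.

12/13

For Corinth: deviation gain 23−13 = 10, per-period punishment loss 13−3 = 10. IC gives δ ≥ 10/20 = 1/2.
For Hallstatt: gain 12, loss 1 per period, so δ ≥ 12/13.
The tighter constraint is Hallstatt's, so cooperation needs δ ≥ 12/13.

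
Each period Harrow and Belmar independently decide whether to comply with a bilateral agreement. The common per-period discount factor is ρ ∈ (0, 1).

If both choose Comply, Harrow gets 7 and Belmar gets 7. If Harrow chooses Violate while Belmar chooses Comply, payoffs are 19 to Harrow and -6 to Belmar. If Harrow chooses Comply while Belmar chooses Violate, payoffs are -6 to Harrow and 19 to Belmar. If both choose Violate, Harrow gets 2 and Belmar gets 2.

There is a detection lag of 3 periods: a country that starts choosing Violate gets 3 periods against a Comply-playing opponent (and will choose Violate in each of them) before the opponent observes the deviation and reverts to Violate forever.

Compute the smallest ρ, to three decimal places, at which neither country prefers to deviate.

0.890

A deviator earns 19 for 3 periods, then 2 forever; cooperating earns 7 forever. Multiplying the IC by (1−ρ):
7 ≥ 19(1−ρ^3) + 2ρ^3, so 17·ρ^3 ≥ 12 and ρ^3 ≥ 12/17.
ρ ≥ (12/17)^(1/3) ≈ 0.890.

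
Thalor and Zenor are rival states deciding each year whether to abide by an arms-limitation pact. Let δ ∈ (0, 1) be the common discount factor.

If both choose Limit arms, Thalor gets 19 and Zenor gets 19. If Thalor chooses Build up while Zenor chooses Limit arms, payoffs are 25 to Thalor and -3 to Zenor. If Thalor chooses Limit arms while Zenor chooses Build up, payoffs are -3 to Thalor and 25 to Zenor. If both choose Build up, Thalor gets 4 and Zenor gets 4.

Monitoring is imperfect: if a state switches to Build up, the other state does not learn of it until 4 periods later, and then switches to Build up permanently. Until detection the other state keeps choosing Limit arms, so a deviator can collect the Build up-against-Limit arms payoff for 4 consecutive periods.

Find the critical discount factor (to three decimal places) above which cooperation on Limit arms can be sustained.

Deviating for the 4 undetected periods gains 25−19 = 6 per period over cooperation, then loses 19−4 = 15 per period forever once punishment starts.
Gain: 6(1 + δ + … + δ^3); loss: 15·δ^4/(1−δ).
No profitable deviation ⇔ 6(1−δ^4) ≤ 15·δ^4, i.e. δ^4 ≥ 6/(6+15) = 2/7.
Hence δ ≥ (2/7)^(1/4) ≈ 0.731.

0.731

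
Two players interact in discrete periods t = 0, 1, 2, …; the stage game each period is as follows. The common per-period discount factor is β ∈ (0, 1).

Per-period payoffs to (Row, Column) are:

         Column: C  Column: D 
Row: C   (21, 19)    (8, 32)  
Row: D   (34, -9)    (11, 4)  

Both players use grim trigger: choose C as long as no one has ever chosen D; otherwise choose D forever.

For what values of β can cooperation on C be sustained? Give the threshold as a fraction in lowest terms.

Row's threshold: (34−21)/(34−11) = 13/23.
Column's threshold: (32−19)/(32−4) = 13/28.
13/23 > 13/28, so Row binds and β* = 13/23.

13/23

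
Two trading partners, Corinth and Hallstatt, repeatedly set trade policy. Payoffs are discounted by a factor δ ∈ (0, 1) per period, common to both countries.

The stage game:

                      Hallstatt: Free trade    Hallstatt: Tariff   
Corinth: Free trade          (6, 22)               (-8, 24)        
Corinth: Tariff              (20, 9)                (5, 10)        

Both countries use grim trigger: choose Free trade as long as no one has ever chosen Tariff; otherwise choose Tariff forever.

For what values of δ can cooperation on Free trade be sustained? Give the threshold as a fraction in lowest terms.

14/15

Corinth's threshold: (20−6)/(20−5) = 14/15.
Hallstatt's threshold: (24−22)/(24−10) = 1/7.
14/15 > 1/7, so Corinth binds and δ* = 14/15.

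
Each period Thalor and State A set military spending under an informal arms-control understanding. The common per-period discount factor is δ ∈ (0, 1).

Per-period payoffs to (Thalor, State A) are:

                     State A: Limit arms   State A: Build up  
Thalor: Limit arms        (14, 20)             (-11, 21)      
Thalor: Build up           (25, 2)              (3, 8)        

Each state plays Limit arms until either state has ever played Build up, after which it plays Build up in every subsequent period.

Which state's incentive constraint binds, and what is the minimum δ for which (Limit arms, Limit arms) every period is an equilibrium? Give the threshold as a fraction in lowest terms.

Thalor; δ ≥ 1/2

Thalor's threshold: (25−14)/(25−3) = 1/2.
State A's threshold: (21−20)/(21−8) = 1/13.
1/2 > 1/13, so Thalor binds and δ* = 1/2.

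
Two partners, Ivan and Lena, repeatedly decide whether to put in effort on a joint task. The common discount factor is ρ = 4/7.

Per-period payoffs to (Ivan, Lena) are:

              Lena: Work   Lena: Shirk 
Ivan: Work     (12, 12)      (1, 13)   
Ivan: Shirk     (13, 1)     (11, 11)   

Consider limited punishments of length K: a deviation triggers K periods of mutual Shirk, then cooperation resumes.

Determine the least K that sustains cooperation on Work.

No profitable deviation requires (12−11)(ρ+…+ρ^K) ≥ 13−12, i.e. ρ+…+ρ^K ≥ 1 ≈ 1.0000.
With ρ = 4/7, the partial sums are K=1: 0.5714, K=2: 0.8980, K=3: 1.0845.
K = 3 is the first length at which the sum reaches 1.0000.

3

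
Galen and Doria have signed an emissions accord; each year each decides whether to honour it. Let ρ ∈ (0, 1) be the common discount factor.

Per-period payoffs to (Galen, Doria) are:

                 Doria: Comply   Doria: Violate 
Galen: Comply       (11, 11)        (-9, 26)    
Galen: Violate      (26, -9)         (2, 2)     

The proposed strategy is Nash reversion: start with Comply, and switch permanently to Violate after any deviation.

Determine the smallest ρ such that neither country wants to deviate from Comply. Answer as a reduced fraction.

5/8

Under grim trigger the critical discount factor is (T−C)/(T−P) with T = 26, C = 11, P = 2.
ρ* = (26−11)/(26−2) = 15/24 = 5/8.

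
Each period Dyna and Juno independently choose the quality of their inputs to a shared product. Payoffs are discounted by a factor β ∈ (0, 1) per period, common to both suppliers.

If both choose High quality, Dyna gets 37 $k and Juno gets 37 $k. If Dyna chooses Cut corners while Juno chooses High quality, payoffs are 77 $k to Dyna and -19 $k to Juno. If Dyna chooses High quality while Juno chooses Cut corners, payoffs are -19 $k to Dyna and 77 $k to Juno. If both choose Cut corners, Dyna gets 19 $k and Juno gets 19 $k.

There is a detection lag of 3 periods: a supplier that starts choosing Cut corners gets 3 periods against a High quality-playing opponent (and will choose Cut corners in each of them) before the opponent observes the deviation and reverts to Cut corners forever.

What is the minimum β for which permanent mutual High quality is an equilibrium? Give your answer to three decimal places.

0.884

A deviator earns 77 for 3 periods, then 19 forever; cooperating earns 37 forever. Multiplying the IC by (1−β):
37 ≥ 77(1−β^3) + 19β^3, so 58·β^3 ≥ 40 and β^3 ≥ 20/29.
β ≥ (20/29)^(1/3) ≈ 0.884.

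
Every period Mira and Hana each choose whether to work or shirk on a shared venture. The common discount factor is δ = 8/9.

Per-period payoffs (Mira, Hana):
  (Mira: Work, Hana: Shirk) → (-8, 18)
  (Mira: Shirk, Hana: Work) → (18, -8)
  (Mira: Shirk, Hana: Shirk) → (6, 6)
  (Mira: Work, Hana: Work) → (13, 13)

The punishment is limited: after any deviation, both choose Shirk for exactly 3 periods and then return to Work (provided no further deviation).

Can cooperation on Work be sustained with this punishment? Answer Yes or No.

A one-shot deviation gives 18 now, then 6 for 3 periods, then back to 13.
Gain from deviating: (18−13) today; loss: (13−6) in each of the next 3 periods.
No-deviation condition: (13−6)(δ+…+δ^3) ≥ 18−13, i.e. δ+…+δ^3 ≥ 5/7.
At δ = 8/9: δ+…+δ^3 = 2.3813 ≥ 0.7143.
So cooperation is sustainable.

Yes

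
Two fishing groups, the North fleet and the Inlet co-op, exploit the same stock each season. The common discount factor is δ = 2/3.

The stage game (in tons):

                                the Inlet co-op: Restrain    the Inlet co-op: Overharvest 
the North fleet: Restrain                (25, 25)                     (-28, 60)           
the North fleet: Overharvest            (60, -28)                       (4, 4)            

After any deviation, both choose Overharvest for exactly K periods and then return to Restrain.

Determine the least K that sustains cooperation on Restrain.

5

Need Σ_{k=1}^{K} δ^k ≥ (60−25)/(25−4) = 1.6667 at δ = 2/3.
At K = 4 the sum is 1.6049 < 1.6667; at K = 5 it is 1.7366 ≥ 1.6667.
So the minimum punishment length is K = 5.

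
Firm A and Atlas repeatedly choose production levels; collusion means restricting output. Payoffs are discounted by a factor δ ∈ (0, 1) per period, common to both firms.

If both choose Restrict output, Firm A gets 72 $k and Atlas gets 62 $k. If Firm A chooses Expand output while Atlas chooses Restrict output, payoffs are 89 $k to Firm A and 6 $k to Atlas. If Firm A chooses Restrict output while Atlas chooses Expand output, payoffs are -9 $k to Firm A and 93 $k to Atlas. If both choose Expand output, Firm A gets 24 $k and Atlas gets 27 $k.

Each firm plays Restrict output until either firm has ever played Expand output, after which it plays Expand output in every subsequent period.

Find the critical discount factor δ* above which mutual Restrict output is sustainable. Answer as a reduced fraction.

31/66

Firm A: cooperation gives 72 each period; deviation gives 89 once then 24 forever.
  72/(1−δ) ≥ 89 + 24δ/(1−δ) ⇒ δ ≥ 17/65.
Atlas: cooperation gives 62 each period; deviation gives 93 once then 27 forever.
  δ ≥ 31/66.
Both must hold, so the binding constraint is Atlas's: δ ≥ 31/66.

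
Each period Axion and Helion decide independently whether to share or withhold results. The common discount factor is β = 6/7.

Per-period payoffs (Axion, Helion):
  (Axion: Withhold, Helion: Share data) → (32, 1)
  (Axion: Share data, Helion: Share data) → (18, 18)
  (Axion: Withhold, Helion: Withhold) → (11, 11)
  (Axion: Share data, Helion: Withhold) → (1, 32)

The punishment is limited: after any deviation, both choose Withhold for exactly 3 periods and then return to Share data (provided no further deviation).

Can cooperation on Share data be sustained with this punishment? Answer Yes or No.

IC: β+…+β^3 ≥ (32−18)/(18−11) = 2.
At β = 6/7: partial sum = 2.2216 ≥ 2.0000. Cooperation sustainable.

Yes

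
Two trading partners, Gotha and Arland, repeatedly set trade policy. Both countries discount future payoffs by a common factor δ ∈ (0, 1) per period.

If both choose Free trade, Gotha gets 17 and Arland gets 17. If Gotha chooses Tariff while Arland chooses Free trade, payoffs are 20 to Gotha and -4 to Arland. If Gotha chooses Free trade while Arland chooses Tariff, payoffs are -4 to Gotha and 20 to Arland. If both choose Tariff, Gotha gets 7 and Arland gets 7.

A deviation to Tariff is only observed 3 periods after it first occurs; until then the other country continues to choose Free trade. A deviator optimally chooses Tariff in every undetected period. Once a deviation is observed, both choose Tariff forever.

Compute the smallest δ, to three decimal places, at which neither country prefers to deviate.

0.613

The best deviation is to choose Tariff for all 3 undetected periods, earning 20 each, then 7 forever once detected.
Deviation value: 20(1−δ^3)/(1−δ) + 7δ^3/(1−δ); cooperation value: 17/(1−δ).
IC: 17 ≥ 20(1−δ^3) + 7δ^3 = 20 − 13δ^3.
So δ^3 ≥ 3/13, giving δ ≥ (3/13)^(1/3) ≈ 0.613.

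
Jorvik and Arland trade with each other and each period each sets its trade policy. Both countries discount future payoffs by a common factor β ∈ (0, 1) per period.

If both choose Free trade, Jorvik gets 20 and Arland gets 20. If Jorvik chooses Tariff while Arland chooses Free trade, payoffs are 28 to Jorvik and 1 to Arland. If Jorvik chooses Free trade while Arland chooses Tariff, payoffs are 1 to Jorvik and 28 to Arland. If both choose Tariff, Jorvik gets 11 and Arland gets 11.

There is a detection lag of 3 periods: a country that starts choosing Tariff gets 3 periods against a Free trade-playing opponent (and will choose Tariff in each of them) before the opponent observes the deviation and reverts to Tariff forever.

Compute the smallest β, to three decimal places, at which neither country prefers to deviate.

0.778

The best deviation is to choose Tariff for all 3 undetected periods, earning 28 each, then 11 forever once detected.
Deviation value: 28(1−β^3)/(1−β) + 11β^3/(1−β); cooperation value: 20/(1−β).
IC: 20 ≥ 28(1−β^3) + 11β^3 = 28 − 17β^3.
So β^3 ≥ 8/17, giving β ≥ (8/17)^(1/3) ≈ 0.778.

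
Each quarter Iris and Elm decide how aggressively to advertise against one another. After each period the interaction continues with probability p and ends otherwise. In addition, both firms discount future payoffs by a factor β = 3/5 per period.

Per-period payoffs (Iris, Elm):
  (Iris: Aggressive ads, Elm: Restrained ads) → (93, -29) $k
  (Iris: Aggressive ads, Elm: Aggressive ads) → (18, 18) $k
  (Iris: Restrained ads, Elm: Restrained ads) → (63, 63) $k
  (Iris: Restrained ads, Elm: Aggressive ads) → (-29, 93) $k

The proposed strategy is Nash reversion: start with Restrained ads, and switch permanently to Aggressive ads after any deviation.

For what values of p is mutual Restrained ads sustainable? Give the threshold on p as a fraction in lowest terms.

With continuation probability p and discount β, the effective per-period discount factor is βp.
Grim-trigger IC: βp ≥ (93−63)/(93−18) = 2/5.
So p ≥ (2/5)/(3/5) = 2/3.

2/3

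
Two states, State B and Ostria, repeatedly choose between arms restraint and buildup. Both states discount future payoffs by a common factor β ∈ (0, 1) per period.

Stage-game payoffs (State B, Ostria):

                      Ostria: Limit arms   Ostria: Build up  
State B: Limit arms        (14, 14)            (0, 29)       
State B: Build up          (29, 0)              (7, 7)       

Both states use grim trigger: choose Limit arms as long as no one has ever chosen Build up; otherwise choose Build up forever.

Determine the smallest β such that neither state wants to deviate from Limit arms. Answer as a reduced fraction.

Cooperation forever yields 14 each period: 14/(1−β).
Deviating yields 29 once, then 7 forever: 29 + 7β/(1−β).
No profitable deviation requires 14/(1−β) ≥ 29 + 7β/(1−β).
Multiplying by (1−β): 14 ≥ 29(1−β) + 7β = 29 − 22β.
So 22β ≥ 15, i.e. β ≥ 15/22.

15/22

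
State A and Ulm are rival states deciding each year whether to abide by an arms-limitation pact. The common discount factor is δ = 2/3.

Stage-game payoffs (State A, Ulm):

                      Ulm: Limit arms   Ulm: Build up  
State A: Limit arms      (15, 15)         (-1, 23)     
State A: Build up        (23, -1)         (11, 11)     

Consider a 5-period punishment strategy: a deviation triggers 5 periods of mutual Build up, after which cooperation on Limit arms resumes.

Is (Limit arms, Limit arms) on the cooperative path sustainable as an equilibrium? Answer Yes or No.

IC: δ+…+δ^5 ≥ (23−15)/(15−11) = 2.
At δ = 2/3: partial sum = 1.7366 < 2.0000. Cooperation not sustainable.

No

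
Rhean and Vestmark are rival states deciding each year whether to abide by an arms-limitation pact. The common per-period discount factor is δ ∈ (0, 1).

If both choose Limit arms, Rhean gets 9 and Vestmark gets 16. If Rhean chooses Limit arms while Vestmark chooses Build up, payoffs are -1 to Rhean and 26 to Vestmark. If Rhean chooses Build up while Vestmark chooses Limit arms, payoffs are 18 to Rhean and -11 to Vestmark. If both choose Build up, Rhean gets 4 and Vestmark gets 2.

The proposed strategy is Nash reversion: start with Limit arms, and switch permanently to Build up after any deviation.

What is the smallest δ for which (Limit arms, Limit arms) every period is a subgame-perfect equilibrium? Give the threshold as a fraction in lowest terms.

9/14

For Rhean: deviation gain 18−9 = 9, per-period punishment loss 9−4 = 5. IC gives δ ≥ 9/14.
For Vestmark: gain 10, loss 14 per period, so δ ≥ 10/24 = 5/12.
The tighter constraint is Rhean's, so cooperation needs δ ≥ 9/14.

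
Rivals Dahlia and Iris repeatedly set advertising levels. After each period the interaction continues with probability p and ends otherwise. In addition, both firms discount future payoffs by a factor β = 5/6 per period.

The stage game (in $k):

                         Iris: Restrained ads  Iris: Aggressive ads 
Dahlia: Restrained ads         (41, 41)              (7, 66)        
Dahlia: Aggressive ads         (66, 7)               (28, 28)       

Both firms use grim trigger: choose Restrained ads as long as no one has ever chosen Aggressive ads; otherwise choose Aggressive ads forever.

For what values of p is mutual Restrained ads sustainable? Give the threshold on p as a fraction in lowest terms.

With continuation probability p and discount β, the effective per-period discount factor is βp.
Grim-trigger IC: βp ≥ (66−41)/(66−28) = 25/38.
So p ≥ (25/38)/(5/6) = 15/19.

15/19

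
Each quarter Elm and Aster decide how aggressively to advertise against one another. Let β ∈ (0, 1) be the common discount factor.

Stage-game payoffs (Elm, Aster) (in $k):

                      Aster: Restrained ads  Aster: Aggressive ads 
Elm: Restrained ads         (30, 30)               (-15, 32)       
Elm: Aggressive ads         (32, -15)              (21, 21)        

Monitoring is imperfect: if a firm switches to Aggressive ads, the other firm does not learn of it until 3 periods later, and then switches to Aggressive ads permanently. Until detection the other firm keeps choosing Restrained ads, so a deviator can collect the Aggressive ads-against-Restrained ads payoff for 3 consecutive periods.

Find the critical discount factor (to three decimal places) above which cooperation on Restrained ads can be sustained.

Deviating for the 3 undetected periods gains 32−30 = 2 per period over cooperation, then loses 30−21 = 9 per period forever once punishment starts.
Gain: 2(1 + β + … + β^2); loss: 9·β^3/(1−β).
No profitable deviation ⇔ 2(1−β^3) ≤ 9·β^3, i.e. β^3 ≥ 2/(2+9) = 2/11.
Hence β ≥ (2/11)^(1/3) ≈ 0.567.

0.567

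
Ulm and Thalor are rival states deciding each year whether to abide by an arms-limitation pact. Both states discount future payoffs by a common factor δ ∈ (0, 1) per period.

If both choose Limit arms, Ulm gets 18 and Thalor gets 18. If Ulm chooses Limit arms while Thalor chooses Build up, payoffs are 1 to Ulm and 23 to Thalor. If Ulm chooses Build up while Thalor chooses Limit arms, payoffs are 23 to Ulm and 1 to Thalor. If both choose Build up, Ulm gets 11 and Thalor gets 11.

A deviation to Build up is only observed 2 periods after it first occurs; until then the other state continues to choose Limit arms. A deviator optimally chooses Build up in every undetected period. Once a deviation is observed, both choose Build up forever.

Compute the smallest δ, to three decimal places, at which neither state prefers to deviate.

0.645

The best deviation is to choose Build up for all 2 undetected periods, earning 23 each, then 11 forever once detected.
Deviation value: 23(1−δ^2)/(1−δ) + 11δ^2/(1−δ); cooperation value: 18/(1−δ).
IC: 18 ≥ 23(1−δ^2) + 11δ^2 = 23 − 12δ^2.
So δ^2 ≥ 5/12, giving δ ≥ (5/12)^(1/2) ≈ 0.645.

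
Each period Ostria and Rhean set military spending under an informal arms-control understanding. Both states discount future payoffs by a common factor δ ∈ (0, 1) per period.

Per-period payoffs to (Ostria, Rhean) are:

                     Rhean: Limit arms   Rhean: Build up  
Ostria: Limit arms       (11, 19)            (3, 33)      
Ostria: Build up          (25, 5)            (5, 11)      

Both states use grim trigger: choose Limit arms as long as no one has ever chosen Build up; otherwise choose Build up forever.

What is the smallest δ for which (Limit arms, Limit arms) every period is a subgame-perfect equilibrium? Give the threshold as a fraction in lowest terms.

7/10

Ostria: cooperation gives 11 each period; deviation gives 25 once then 5 forever.
  11/(1−δ) ≥ 25 + 5δ/(1−δ) ⇒ δ ≥ 14/20 = 7/10.
Rhean: cooperation gives 19 each period; deviation gives 33 once then 11 forever.
  δ ≥ 14/22 = 7/11.
Both must hold, so the binding constraint is Ostria's: δ ≥ 7/10.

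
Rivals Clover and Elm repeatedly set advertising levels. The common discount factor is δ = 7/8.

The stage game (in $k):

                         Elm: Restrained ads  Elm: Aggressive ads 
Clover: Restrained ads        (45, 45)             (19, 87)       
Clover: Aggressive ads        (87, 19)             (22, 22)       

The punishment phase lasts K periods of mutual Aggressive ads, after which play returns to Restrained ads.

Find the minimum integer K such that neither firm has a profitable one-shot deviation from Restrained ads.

3

No profitable deviation requires (45−22)(δ+…+δ^K) ≥ 87−45, i.e. δ+…+δ^K ≥ 42/23 ≈ 1.8261.
With δ = 7/8, the partial sums are K=1: 0.8750, K=2: 1.6406, K=3: 2.3105.
K = 3 is the first length at which the sum reaches 1.8261.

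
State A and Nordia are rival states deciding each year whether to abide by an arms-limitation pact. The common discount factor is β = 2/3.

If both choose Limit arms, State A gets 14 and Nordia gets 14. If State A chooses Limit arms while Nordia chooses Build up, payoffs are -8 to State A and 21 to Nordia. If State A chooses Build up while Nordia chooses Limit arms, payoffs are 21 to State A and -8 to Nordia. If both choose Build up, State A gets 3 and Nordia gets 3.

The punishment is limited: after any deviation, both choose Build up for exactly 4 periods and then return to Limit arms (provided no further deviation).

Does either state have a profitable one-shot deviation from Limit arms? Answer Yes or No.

No

IC: β+…+β^4 ≥ (21−14)/(14−3) = 7/11.
At β = 2/3: partial sum = 1.6049 ≥ 0.6364. Cooperation sustainable.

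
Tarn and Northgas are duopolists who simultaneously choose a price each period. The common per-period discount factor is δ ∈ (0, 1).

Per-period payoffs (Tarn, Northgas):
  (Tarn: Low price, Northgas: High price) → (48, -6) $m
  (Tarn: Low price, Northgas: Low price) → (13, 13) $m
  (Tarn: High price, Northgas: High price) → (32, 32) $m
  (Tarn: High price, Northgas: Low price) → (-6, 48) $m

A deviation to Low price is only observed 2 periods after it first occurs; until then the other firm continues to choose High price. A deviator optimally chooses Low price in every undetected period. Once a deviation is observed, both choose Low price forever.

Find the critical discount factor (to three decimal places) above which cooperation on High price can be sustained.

0.676

The best deviation is to choose Low price for all 2 undetected periods, earning 48 each, then 13 forever once detected.
Deviation value: 48(1−δ^2)/(1−δ) + 13δ^2/(1−δ); cooperation value: 32/(1−δ).
IC: 32 ≥ 48(1−δ^2) + 13δ^2 = 48 − 35δ^2.
So δ^2 ≥ 16/35, giving δ ≥ (16/35)^(1/2) ≈ 0.676.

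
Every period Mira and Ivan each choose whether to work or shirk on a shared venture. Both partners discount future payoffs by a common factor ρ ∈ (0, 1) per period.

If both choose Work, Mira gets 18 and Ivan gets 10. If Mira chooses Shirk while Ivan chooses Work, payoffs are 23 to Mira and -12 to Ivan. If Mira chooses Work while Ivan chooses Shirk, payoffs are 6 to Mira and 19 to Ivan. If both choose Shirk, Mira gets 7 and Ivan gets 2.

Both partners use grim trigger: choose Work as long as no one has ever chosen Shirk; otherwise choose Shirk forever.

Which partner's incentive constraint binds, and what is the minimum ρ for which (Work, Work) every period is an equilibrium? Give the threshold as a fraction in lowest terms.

Ivan; ρ ≥ 9/17

Mira's threshold: (23−18)/(23−7) = 5/16.
Ivan's threshold: (19−10)/(19−2) = 9/17.
5/16 < 9/17, so Ivan binds and ρ* = 9/17.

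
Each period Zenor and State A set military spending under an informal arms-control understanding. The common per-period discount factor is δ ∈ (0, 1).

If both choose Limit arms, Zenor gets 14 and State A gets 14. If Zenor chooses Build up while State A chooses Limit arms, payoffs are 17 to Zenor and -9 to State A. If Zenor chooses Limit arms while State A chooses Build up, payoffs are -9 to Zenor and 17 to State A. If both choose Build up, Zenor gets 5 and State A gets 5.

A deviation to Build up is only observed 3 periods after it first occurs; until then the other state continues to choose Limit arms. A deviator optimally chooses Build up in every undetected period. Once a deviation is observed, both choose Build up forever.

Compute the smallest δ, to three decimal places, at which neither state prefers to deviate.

The best deviation is to choose Build up for all 3 undetected periods, earning 17 each, then 5 forever once detected.
Deviation value: 17(1−δ^3)/(1−δ) + 5δ^3/(1−δ); cooperation value: 14/(1−δ).
IC: 14 ≥ 17(1−δ^3) + 5δ^3 = 17 − 12δ^3.
So δ^3 ≥ 3/12 = 1/4, giving δ ≥ (1/4)^(1/3) ≈ 0.630.

0.630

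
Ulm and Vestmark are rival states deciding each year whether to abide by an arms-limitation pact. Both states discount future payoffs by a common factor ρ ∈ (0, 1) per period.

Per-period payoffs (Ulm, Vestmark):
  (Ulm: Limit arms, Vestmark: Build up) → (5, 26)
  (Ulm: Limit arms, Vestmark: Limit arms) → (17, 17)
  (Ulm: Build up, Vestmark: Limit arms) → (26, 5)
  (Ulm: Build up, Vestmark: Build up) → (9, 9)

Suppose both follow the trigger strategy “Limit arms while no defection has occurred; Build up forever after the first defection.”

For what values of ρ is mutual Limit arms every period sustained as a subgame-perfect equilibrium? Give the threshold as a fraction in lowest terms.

9/17

Under grim trigger the critical discount factor is (T−C)/(T−P) with T = 26, C = 17, P = 9.
ρ* = (26−17)/(26−9) = 9/17.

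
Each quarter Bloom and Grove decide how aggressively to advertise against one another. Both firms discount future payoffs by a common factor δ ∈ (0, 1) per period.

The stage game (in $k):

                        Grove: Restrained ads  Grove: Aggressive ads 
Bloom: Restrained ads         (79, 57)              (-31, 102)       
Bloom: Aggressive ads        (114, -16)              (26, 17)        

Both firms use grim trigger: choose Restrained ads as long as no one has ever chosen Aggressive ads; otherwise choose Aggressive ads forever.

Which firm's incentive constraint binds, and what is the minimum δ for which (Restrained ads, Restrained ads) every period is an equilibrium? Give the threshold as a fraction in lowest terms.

Bloom's threshold: (114−79)/(114−26) = 35/88.
Grove's threshold: (102−57)/(102−17) = 9/17.
35/88 < 9/17, so Grove binds and δ* = 9/17.

Grove; δ ≥ 9/17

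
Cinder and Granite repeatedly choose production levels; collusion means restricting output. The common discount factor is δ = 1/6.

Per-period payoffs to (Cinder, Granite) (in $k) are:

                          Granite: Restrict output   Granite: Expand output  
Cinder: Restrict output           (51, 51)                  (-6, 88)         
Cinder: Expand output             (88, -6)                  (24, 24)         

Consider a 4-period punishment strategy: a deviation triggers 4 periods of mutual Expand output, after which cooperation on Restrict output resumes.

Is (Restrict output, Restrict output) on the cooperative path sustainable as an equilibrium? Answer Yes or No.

IC: δ+…+δ^4 ≥ (88−51)/(51−24) = 37/27.
At δ = 1/6: partial sum = 0.1998 < 1.3704. Cooperation not sustainable.

No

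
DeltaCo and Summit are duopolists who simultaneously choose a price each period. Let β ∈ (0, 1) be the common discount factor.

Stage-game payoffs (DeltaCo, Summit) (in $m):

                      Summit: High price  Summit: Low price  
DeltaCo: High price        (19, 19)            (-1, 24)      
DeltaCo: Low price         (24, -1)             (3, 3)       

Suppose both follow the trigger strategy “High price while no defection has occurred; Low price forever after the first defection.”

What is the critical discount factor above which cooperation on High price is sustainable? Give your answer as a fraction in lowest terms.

19/(1−β) ≥ 24 + 3β/(1−β)
19 ≥ 24 − 21β
β ≥ 5/21.

5/21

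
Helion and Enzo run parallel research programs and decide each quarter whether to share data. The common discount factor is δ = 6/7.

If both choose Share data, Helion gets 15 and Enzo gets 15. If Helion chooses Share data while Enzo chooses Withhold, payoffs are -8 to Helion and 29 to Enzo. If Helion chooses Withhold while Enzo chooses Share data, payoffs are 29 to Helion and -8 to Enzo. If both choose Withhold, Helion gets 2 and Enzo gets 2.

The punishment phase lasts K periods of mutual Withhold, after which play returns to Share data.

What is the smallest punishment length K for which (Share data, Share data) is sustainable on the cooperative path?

Need Σ_{k=1}^{K} δ^k ≥ (29−15)/(15−2) = 1.0769 at δ = 6/7.
At K = 1 the sum is 0.8571 < 1.0769; at K = 2 it is 1.5918 ≥ 1.0769.
So the minimum punishment length is K = 2.

2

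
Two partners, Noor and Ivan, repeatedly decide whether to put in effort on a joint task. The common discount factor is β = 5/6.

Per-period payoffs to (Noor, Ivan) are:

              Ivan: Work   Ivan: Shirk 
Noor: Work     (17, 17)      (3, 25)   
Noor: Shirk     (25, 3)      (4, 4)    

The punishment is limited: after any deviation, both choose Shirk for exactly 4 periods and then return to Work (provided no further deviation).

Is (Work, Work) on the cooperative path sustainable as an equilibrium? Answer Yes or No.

Comparing payoff streams over the 5 periods until play realigns: cooperate → 17(1+β+…+β^4); deviate → 25 + 4(β+…+β^4).
Cooperation is sustained iff (17−4)(β+…+β^4) ≥ 25−17.
β+…+β^4 = 5/6·(1−(5/6)^4)/(1−5/6) = 2.5887, and (25−17)/(17−4) = 0.6154.
2.5887 ≥ 0.6154, so cooperation is sustainable.

Yes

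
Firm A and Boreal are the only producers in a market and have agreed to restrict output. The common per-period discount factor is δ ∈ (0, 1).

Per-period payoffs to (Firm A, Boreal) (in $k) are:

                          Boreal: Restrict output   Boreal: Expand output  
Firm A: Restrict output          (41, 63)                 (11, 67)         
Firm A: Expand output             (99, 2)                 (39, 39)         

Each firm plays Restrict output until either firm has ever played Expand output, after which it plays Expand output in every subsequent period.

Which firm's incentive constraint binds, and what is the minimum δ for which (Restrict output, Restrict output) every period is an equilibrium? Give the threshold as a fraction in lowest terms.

Firm A; δ ≥ 29/30

For Firm A: deviation gain 99−41 = 58, per-period punishment loss 41−39 = 2. IC gives δ ≥ 58/60 = 29/30.
For Boreal: gain 4, loss 24 per period, so δ ≥ 4/28 = 1/7.
The tighter constraint is Firm A's, so cooperation needs δ ≥ 29/30.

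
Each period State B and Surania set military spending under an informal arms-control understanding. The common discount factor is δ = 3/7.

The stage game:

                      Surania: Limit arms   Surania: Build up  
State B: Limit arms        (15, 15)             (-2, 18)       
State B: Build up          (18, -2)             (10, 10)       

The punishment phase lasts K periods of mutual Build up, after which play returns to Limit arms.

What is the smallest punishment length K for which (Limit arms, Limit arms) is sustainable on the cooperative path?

2

No profitable deviation requires (15−10)(δ+…+δ^K) ≥ 18−15, i.e. δ+…+δ^K ≥ 3/5 ≈ 0.6000.
With δ = 3/7, the partial sums are K=1: 0.4286, K=2: 0.6122.
K = 2 is the first length at which the sum reaches 0.6000.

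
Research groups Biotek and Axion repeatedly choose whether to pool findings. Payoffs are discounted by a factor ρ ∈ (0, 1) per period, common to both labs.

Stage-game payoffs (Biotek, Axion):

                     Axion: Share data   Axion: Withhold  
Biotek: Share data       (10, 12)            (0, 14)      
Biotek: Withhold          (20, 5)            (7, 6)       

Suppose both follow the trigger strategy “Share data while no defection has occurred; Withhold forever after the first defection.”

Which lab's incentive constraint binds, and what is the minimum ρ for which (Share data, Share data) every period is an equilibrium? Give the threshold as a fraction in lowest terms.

For Biotek: deviation gain 20−10 = 10, per-period punishment loss 10−7 = 3. IC gives ρ ≥ 10/13.
For Axion: gain 2, loss 6 per period, so ρ ≥ 2/8 = 1/4.
The tighter constraint is Biotek's, so cooperation needs ρ ≥ 10/13.

Biotek; ρ ≥ 10/13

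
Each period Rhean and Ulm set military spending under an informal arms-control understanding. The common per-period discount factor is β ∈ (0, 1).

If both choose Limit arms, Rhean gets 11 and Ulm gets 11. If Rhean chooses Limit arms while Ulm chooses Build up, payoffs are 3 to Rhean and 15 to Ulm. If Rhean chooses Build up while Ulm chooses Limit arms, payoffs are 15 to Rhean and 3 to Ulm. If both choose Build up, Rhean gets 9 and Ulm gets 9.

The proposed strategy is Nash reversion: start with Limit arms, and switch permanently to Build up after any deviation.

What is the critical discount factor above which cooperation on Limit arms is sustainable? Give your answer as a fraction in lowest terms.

2/3

11/(1−β) ≥ 15 + 9β/(1−β)
11 ≥ 15 − 6β
β ≥ 4/6 = 2/3.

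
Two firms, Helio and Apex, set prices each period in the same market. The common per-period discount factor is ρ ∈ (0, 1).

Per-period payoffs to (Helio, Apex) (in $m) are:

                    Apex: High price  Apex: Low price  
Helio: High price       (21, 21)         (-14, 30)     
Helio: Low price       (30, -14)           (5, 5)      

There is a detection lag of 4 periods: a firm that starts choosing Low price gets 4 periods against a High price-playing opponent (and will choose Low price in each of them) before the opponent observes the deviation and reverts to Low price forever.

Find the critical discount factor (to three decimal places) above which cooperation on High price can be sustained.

0.775

The best deviation is to choose Low price for all 4 undetected periods, earning 30 each, then 5 forever once detected.
Deviation value: 30(1−ρ^4)/(1−ρ) + 5ρ^4/(1−ρ); cooperation value: 21/(1−ρ).
IC: 21 ≥ 30(1−ρ^4) + 5ρ^4 = 30 − 25ρ^4.
So ρ^4 ≥ 9/25, giving ρ ≥ (9/25)^(1/4) ≈ 0.775.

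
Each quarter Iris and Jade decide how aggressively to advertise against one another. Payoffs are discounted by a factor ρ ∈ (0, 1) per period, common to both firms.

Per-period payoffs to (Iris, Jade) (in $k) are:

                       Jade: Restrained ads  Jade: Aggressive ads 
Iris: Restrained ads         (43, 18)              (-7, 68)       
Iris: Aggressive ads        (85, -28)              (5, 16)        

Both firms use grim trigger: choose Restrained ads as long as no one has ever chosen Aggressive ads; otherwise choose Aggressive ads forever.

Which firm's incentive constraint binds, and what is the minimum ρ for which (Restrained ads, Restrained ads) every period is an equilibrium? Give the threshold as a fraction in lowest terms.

For Iris: deviation gain 85−43 = 42, per-period punishment loss 43−5 = 38. IC gives ρ ≥ 42/80 = 21/40.
For Jade: gain 50, loss 2 per period, so ρ ≥ 50/52 = 25/26.
The tighter constraint is Jade's, so cooperation needs ρ ≥ 25/26.

Jade; ρ ≥ 25/26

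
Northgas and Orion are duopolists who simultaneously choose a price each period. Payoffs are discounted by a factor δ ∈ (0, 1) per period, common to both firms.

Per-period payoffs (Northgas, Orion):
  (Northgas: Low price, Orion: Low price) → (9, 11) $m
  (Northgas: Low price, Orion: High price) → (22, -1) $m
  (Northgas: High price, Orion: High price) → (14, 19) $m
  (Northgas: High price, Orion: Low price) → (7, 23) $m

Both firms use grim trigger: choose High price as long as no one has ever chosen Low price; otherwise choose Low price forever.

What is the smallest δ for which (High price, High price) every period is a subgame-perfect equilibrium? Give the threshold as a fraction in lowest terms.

8/13

Northgas's threshold: (22−14)/(22−9) = 8/13.
Orion's threshold: (23−19)/(23−11) = 1/3.
8/13 > 1/3, so Northgas binds and δ* = 8/13.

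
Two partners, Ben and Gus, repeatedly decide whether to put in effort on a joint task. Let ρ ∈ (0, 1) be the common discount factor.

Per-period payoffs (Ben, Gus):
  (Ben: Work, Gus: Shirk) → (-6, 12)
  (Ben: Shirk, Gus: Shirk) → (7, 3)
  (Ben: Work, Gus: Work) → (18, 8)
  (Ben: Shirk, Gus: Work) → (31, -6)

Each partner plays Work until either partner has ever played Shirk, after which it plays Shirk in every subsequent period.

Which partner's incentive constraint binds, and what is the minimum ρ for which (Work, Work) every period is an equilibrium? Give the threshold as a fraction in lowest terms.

For Ben: deviation gain 31−18 = 13, per-period punishment loss 18−7 = 11. IC gives ρ ≥ 13/24.
For Gus: gain 4, loss 5 per period, so ρ ≥ 4/9.
The tighter constraint is Ben's, so cooperation needs ρ ≥ 13/24.

Ben; ρ ≥ 13/24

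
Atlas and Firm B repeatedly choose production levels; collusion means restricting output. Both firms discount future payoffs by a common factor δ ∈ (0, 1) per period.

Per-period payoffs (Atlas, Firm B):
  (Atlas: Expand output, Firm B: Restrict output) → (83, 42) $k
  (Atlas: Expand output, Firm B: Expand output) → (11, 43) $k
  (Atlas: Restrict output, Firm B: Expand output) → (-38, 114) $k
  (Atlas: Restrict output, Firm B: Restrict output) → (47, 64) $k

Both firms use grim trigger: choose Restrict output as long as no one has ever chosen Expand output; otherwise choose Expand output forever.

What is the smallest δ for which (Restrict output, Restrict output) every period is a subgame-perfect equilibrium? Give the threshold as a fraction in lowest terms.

Atlas's threshold: (83−47)/(83−11) = 1/2.
Firm B's threshold: (114−64)/(114−43) = 50/71.
1/2 < 50/71, so Firm B binds and δ* = 50/71.

50/71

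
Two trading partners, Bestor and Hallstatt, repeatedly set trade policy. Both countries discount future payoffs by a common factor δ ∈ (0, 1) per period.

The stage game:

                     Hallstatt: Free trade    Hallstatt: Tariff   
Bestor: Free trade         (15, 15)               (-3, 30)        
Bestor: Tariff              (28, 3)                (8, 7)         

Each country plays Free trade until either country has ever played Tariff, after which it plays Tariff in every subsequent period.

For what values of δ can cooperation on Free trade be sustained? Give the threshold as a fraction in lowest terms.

Bestor: cooperation gives 15 each period; deviation gives 28 once then 8 forever.
  15/(1−δ) ≥ 28 + 8δ/(1−δ) ⇒ δ ≥ 13/20.
Hallstatt: cooperation gives 15 each period; deviation gives 30 once then 7 forever.
  δ ≥ 15/23.
Both must hold, so the binding constraint is Hallstatt's: δ ≥ 15/23.

15/23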